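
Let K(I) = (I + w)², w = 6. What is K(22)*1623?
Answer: 1272432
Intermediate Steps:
K(I) = (6 + I)² (K(I) = (I + 6)² = (6 + I)²)
K(22)*1623 = (6 + 22)²*1623 = 28²*1623 = 784*1623 = 1272432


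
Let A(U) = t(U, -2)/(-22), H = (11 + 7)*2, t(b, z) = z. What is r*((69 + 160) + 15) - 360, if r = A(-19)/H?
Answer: -35579/99 ≈ -359.38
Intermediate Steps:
H = 36 (H = 18*2 = 36)
A(U) = 1/11 (A(U) = -2/(-22) = -2*(-1/22) = 1/11)
r = 1/396 (r = (1/11)/36 = (1/11)*(1/36) = 1/396 ≈ 0.0025253)
r*((69 + 160) + 15) - 360 = ((69 + 160) + 15)/396 - 360 = (229 + 15)/396 - 360 = (1/396)*244 - 360 = 61/99 - 360 = -35579/99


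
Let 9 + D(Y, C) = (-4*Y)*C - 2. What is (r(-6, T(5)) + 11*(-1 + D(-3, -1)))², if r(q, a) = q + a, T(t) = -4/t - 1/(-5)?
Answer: 1830609/25 ≈ 73224.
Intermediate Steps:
T(t) = ⅕ - 4/t (T(t) = -4/t - 1*(-⅕) = -4/t + ⅕ = ⅕ - 4/t)
D(Y, C) = -11 - 4*C*Y (D(Y, C) = -9 + ((-4*Y)*C - 2) = -9 + (-4*C*Y - 2) = -9 + (-2 - 4*C*Y) = -11 - 4*C*Y)
r(q, a) = a + q
(r(-6, T(5)) + 11*(-1 + D(-3, -1)))² = (((⅕)*(-20 + 5)/5 - 6) + 11*(-1 + (-11 - 4*(-1)*(-3))))² = (((⅕)*(⅕)*(-15) - 6) + 11*(-1 + (-11 - 12)))² = ((-⅗ - 6) + 11*(-1 - 23))² = (-33/5 + 11*(-24))² = (-33/5 - 264)² = (-1353/5)² = 1830609/25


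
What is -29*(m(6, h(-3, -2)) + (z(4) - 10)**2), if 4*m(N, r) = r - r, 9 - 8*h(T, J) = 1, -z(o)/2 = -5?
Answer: 0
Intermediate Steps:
z(o) = 10 (z(o) = -2*(-5) = 10)
h(T, J) = 1 (h(T, J) = 9/8 - 1/8*1 = 9/8 - 1/8 = 1)
m(N, r) = 0 (m(N, r) = (r - r)/4 = (1/4)*0 = 0)
-29*(m(6, h(-3, -2)) + (z(4) - 10)**2) = -29*(0 + (10 - 10)**2) = -29*(0 + 0**2) = -29*(0 + 0) = -29*0 = 0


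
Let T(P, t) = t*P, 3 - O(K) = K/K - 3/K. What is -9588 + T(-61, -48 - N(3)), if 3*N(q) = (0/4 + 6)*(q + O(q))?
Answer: -5928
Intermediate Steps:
O(K) = 2 + 3/K (O(K) = 3 - (K/K - 3/K) = 3 - (1 - 3/K) = 3 + (-1 + 3/K) = 2 + 3/K)
N(q) = 4 + 2*q + 6/q (N(q) = ((0/4 + 6)*(q + (2 + 3/q)))/3 = ((0*(1/4) + 6)*(2 + q + 3/q))/3 = ((0 + 6)*(2 + q + 3/q))/3 = (6*(2 + q + 3/q))/3 = (12 + 6*q + 18/q)/3 = 4 + 2*q + 6/q)
T(P, t) = P*t
-9588 + T(-61, -48 - N(3)) = -9588 - 61*(-48 - (4 + 2*3 + 6/3)) = -9588 - 61*(-48 - (4 + 6 + 6*(1/3))) = -9588 - 61*(-48 - (4 + 6 + 2)) = -9588 - 61*(-48 - 1*12) = -9588 - 61*(-48 - 12) = -9588 - 61*(-60) = -9588 + 3660 = -5928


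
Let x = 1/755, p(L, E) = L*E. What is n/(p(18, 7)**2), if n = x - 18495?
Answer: -3490931/2996595 ≈ -1.1650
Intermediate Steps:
p(L, E) = E*L
x = 1/755 ≈ 0.0013245
n = -13963724/755 (n = 1/755 - 18495 = -13963724/755 ≈ -18495.)
n/(p(18, 7)**2) = -13963724/(755*((7*18)**2)) = -13963724/(755*(126**2)) = -13963724/755/15876 = -13963724/755*1/15876 = -3490931/2996595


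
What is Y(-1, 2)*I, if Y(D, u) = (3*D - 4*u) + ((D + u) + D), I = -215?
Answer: 2365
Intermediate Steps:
Y(D, u) = -3*u + 5*D (Y(D, u) = (-4*u + 3*D) + (u + 2*D) = -3*u + 5*D)
Y(-1, 2)*I = (-3*2 + 5*(-1))*(-215) = (-6 - 5)*(-215) = -11*(-215) = 2365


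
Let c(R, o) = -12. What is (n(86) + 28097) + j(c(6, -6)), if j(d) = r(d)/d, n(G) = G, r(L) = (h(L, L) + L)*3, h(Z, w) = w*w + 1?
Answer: 112599/4 ≈ 28150.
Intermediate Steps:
h(Z, w) = 1 + w² (h(Z, w) = w² + 1 = 1 + w²)
r(L) = 3 + 3*L + 3*L² (r(L) = ((1 + L²) + L)*3 = (1 + L + L²)*3 = 3 + 3*L + 3*L²)
j(d) = (3 + 3*d + 3*d²)/d
(n(86) + 28097) + j(c(6, -6)) = (86 + 28097) + (3 + 3*(-12) + 3/(-12)) = 28183 + (3 - 36 + 3*(-1/12)) = 28183 + (3 - 36 - ¼) = 28183 - 133/4 = 112599/4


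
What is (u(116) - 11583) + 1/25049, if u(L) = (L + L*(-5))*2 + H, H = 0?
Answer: -313388038/25049 ≈ -12511.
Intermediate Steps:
u(L) = -8*L (u(L) = (L + L*(-5))*2 + 0 = (L - 5*L)*2 + 0 = -4*L*2 + 0 = -8*L + 0 = -8*L)
(u(116) - 11583) + 1/25049 = (-8*116 - 11583) + 1/25049 = (-928 - 11583) + 1/25049 = -12511 + 1/25049 = -313388038/25049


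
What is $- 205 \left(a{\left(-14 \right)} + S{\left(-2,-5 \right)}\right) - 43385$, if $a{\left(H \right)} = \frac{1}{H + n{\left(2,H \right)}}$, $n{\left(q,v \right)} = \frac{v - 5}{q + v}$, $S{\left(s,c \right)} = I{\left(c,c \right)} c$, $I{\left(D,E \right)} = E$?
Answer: $- \frac{7225530}{149} \approx -48494.0$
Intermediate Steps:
$S{\left(s,c \right)} = c^{2}$ ($S{\left(s,c \right)} = c c = c^{2}$)
$n{\left(q,v \right)} = \frac{-5 + v}{q + v}$
$a{\left(H \right)} = \frac{1}{H + \frac{-5 + H}{2 + H}}$
$- 205 \left(a{\left(-14 \right)} + S{\left(-2,-5 \right)}\right) - 43385 = - 205 \left(\frac{2 - 14}{-5 - 14 - 14 \left(2 - 14\right)} + \left(-5\right)^{2}\right) - 43385 = - 205 \left(\frac{1}{-5 - 14 - -168} \left(-12\right) + 25\right) - 43385 = - 205 \left(\frac{1}{-5 - 14 + 168} \left(-12\right) + 25\right) - 43385 = - 205 \left(\frac{1}{149} \left(-12\right) + 25\right) - 43385 = - 205 \left(- \frac{12}{149} + 25\right) - 43385 = \left(-205\right) \frac{3713}{149} - 43385 = - \frac{761165}{149} - 43385 = - \frac{7225530}{149}$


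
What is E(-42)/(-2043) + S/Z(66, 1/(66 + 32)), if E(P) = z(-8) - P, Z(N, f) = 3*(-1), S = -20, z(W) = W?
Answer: 13586/2043 ≈ 6.6500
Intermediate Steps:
Z(N, f) = -3
E(P) = -8 - P
E(-42)/(-2043) + S/Z(66, 1/(66 + 32)) = (-8 - 1*(-42))/(-2043) - 20/(-3) = (-8 + 42)*(-1/2043) - 20*(-⅓) = 34*(-1/2043) + 20/3 = -34/2043 + 20/3 = 13586/2043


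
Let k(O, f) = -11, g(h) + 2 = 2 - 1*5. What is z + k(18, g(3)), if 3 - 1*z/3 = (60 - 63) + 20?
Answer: -53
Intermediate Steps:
g(h) = -5 (g(h) = -2 + (2 - 1*5) = -2 + (2 - 5) = -2 - 3 = -5)
z = -42 (z = 9 - 3*((60 - 63) + 20) = 9 - 3*(-3 + 20) = 9 - 3*17 = 9 - 51 = -42)
z + k(18, g(3)) = -42 - 11 = -53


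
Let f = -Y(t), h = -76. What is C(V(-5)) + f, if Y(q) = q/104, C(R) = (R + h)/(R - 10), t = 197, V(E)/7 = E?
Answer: 893/1560 ≈ 0.57244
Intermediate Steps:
V(E) = 7*E
C(R) = (-76 + R)/(-10 + R) (C(R) = (R - 76)/(R - 10) = (-76 + R)/(-10 + R))
Y(q) = q/104 (Y(q) = q*(1/104) = q/104)
f = -197/104 ≈ -1.8942
C(V(-5)) + f = (-76 + 7*(-5))/(-10 + 7*(-5)) - 197/104 = (-76 - 35)/(-10 - 35) - 197/104 = -111/(-45) - 197/104 = -1/45*(-111) - 197/104 = 37/15 - 197/104 = 893/1560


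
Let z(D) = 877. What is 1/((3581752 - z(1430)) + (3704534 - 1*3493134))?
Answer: 1/3792275 ≈ 2.6369e-7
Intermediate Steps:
1/((3581752 - z(1430)) + (3704534 - 1*3493134)) = 1/((3581752 - 1*877) + (3704534 - 1*3493134)) = 1/((3581752 - 877) + (3704534 - 3493134)) = 1/(3580875 + 211400) = 1/3792275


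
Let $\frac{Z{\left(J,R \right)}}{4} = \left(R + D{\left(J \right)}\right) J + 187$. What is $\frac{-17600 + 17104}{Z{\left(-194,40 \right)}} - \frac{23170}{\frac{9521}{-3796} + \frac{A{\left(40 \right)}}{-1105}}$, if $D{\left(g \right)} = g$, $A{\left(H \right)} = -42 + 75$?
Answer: $\frac{224751854482396}{24619222023} \approx 9129.1$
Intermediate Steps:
$A{\left(H \right)} = 33$
$Z{\left(J,R \right)} = 748 + 4 J \left(J + R\right)$ ($Z{\left(J,R \right)} = 4 \left(\left(R + J\right) J + 187\right) = 4 \left(\left(J + R\right) J + 187\right) = 4 \left(J \left(J + R\right) + 187\right) = 4 \left(187 + J \left(J + R\right)\right) = 748 + 4 J \left(J + R\right)$)
$\frac{-17600 + 17104}{Z{\left(-194,40 \right)}} - \frac{23170}{\frac{9521}{-3796} + \frac{A{\left(40 \right)}}{-1105}} = \frac{-17600 + 17104}{748 + 4 \left(-194\right)^{2} + 4 \left(-194\right) 40} - \frac{23170}{\frac{9521}{-3796} + \frac{33}{-1105}} = - \frac{496}{748 + 4 \cdot 37636 - 31040} - \frac{23170}{9521 \left(- \frac{1}{3796}\right) + 33 \left(- \frac{1}{1105}\right)} = - \frac{496}{748 + 150544 - 31040} - \frac{23170}{- \frac{9521}{3796} - \frac{33}{1105}} = - \frac{496}{120252} - \frac{23170}{- \frac{818921}{322660}} = \left(-496\right) \frac{1}{120252} - - \frac{7476032200}{818921} = - \frac{124}{30063} + \frac{7476032200}{818921} = \frac{224751854482396}{24619222023}$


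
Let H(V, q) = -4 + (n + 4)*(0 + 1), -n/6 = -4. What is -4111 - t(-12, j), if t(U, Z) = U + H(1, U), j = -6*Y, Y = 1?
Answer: -4123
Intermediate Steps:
n = 24 (n = -6*(-4) = 24)
j = -6 (j = -6*1 = -6)
H(V, q) = 24 (H(V, q) = -4 + (24 + 4)*(0 + 1) = -4 + 28*1 = -4 + 28 = 24)
t(U, Z) = 24 + U (t(U, Z) = U + 24 = 24 + U)
-4111 - t(-12, j) = -4111 - (24 - 12) = -4111 - 1*12 = -4111 - 12 = -4123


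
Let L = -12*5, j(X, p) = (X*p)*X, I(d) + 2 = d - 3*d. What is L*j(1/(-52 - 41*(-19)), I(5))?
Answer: 80/346921 ≈ 0.00023060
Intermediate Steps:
I(d) = -2 - 2*d (I(d) = -2 + (d - 3*d) = -2 - 2*d)
j(X, p) = p*X**2
L = -60
L*j(1/(-52 - 41*(-19)), I(5)) = -60*(-2 - 2*5)*(1/(-52 - 41*(-19)))**2 = -60*(-2 - 10)*(-1/19/(-93))**2 = -(-720)*(-1/93*(-1/19))**2 = -(-720)*(1/1767)**2 = -(-720)/3122289 = -60*(-4/1040763) = 80/346921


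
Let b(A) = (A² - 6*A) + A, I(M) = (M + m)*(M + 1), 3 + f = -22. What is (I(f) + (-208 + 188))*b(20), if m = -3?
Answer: 195600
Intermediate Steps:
f = -25 (f = -3 - 22 = -25)
I(M) = (1 + M)*(-3 + M) (I(M) = (M - 3)*(M + 1) = (-3 + M)*(1 + M) = (1 + M)*(-3 + M))
b(A) = A² - 5*A
(I(f) + (-208 + 188))*b(20) = ((-3 + (-25)² - 2*(-25)) + (-208 + 188))*(20*(-5 + 20)) = ((-3 + 625 + 50) - 20)*(20*15) = (672 - 20)*300 = 652*300 = 195600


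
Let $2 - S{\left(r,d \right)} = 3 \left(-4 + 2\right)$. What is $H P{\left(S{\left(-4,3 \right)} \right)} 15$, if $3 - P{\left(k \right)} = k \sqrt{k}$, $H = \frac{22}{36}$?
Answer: $\frac{55}{2} - \frac{440 \sqrt{2}}{3} \approx -179.92$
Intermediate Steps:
$H = \frac{11}{18}$ ($H = 22 \cdot \frac{1}{36} = \frac{11}{18} \approx 0.61111$)
$S{\left(r,d \right)} = 8$ ($S{\left(r,d \right)} = 2 - 3 \left(-4 + 2\right) = 2 - 3 \left(-2\right) = 2 - -6 = 2 + 6 = 8$)
$P{\left(k \right)} = 3 - k^{\frac{3}{2}}$ ($P{\left(k \right)} = 3 - k \sqrt{k} = 3 - k^{\frac{3}{2}}$)
$H P{\left(S{\left(-4,3 \right)} \right)} 15 = \frac{11 \left(3 - 8^{\frac{3}{2}}\right)}{18} \cdot 15 = \frac{11 \left(3 - 16 \sqrt{2}\right)}{18} \cdot 15 = \left(\frac{11}{6} - \frac{88 \sqrt{2}}{9}\right) 15 = \frac{55}{2} - \frac{440 \sqrt{2}}{3}$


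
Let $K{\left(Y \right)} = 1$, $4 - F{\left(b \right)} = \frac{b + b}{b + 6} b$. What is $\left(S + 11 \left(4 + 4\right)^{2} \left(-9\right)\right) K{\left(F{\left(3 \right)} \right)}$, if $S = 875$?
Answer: $-5461$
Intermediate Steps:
$F{\left(b \right)} = 4 - \frac{2 b^{2}}{6 + b}$ ($F{\left(b \right)} = 4 - \frac{b + b}{b + 6} b = 4 - \frac{2 b}{6 + b} b = 4 - \frac{2 b^{2}}{6 + b}$)
$\left(S + 11 \left(4 + 4\right)^{2} \left(-9\right)\right) K{\left(F{\left(3 \right)} \right)} = \left(875 + 11 \left(4 + 4\right)^{2} \left(-9\right)\right) 1 = \left(875 + 11 \cdot 8^{2} \left(-9\right)\right) 1 = \left(875 + 11 \cdot 64 \left(-9\right)\right) 1 = \left(875 + 704 \left(-9\right)\right) 1 = \left(875 - 6336\right) 1 = \left(-5461\right) 1 = -5461$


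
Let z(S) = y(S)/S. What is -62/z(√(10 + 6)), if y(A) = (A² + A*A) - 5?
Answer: -248/27 ≈ -9.1852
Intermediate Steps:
y(A) = -5 + 2*A² (y(A) = (A² + A²) - 5 = 2*A² - 5 = -5 + 2*A²)
z(S) = (-5 + 2*S²)/S
-62/z(√(10 + 6)) = -62/(-5/√(10 + 6) + 2*√(10 + 6)) = -62/(-5/(√16) + 2*√16) = -62/(-5/4 + 2*4) = -62/(-5*¼ + 8) = -62/(-5/4 + 8) = -62/27/4 = -62*4/27 = -248/27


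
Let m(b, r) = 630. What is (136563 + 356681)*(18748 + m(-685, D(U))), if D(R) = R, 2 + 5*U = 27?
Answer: 9558082232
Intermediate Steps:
U = 5 (U = -2/5 + (1/5)*27 = -2/5 + 27/5 = 5)
(136563 + 356681)*(18748 + m(-685, D(U))) = (136563 + 356681)*(18748 + 630) = 493244*19378 = 9558082232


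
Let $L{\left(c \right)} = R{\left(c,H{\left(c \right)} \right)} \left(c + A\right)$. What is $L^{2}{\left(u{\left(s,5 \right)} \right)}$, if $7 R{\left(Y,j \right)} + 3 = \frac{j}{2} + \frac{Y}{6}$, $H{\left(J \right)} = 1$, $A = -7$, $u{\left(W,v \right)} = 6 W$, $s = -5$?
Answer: $\frac{308025}{196} \approx 1571.6$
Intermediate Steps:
$R{\left(Y,j \right)} = - \frac{3}{7} + \frac{j}{14} + \frac{Y}{42}$ ($R{\left(Y,j \right)} = - \frac{3}{7} + \frac{\frac{j}{2} + \frac{Y}{6}}{7} = - \frac{3}{7} + \left(\frac{j}{14} + \frac{Y}{42}\right) = - \frac{3}{7} + \frac{j}{14} + \frac{Y}{42}$)
$L{\left(c \right)} = \left(-7 + c\right) \left(- \frac{5}{14} + \frac{c}{42}\right)$ ($L{\left(c \right)} = \left(- \frac{3}{7} + \frac{1}{14} \cdot 1 + \frac{c}{42}\right) \left(c - 7\right) = \left(- \frac{3}{7} + \frac{1}{14} + \frac{c}{42}\right) \left(-7 + c\right) = \left(- \frac{5}{14} + \frac{c}{42}\right) \left(-7 + c\right) = \left(-7 + c\right) \left(- \frac{5}{14} + \frac{c}{42}\right)$)
$L^{2}{\left(u{\left(s,5 \right)} \right)} = \left(\frac{\left(-15 + 6 \left(-5\right)\right) \left(-7 + 6 \left(-5\right)\right)}{42}\right)^{2} = \left(\frac{\left(-15 - 30\right) \left(-7 - 30\right)}{42}\right)^{2} = \left(\frac{1}{42} \left(-45\right) \left(-37\right)\right)^{2} = \left(\frac{555}{14}\right)^{2} = \frac{308025}{196}$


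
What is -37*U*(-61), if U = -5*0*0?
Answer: 0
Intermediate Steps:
U = 0 (U = 0*0 = 0)
-37*U*(-61) = -37*0*(-61) = 0*(-61) = 0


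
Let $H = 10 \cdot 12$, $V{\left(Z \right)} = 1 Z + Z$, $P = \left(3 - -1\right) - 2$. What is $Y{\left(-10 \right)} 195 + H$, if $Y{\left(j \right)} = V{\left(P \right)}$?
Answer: $900$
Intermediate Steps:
$P = 2$ ($P = \left(3 + 1\right) - 2 = 4 - 2 = 2$)
$V{\left(Z \right)} = 2 Z$ ($V{\left(Z \right)} = Z + Z = 2 Z$)
$Y{\left(j \right)} = 4$ ($Y{\left(j \right)} = 2 \cdot 2 = 4$)
$H = 120$
$Y{\left(-10 \right)} 195 + H = 4 \cdot 195 + 120 = 780 + 120 = 900$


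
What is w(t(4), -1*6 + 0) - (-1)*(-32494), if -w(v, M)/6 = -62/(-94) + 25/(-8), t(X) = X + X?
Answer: -6106091/188 ≈ -32479.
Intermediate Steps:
t(X) = 2*X
w(v, M) = 2781/188 (w(v, M) = -6*(-62/(-94) + 25/(-8)) = -6*(-62*(-1/94) + 25*(-⅛)) = -6*(31/47 - 25/8) = -6*(-927/376) = 2781/188)
w(t(4), -1*6 + 0) - (-1)*(-32494) = 2781/188 - (-1)*(-32494) = 2781/188 - 1*32494 = 2781/188 - 32494 = -6106091/188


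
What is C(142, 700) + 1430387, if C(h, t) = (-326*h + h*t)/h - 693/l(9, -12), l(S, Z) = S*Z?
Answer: 17169209/12 ≈ 1.4308e+6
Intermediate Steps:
C(h, t) = 77/12 + (-326*h + h*t)/h (C(h, t) = (-326*h + h*t)/h - 693/(9*(-12)) = (-326*h + h*t)/h - 693/(-108) = (-326*h + h*t)/h - 693*(-1/108) = (-326*h + h*t)/h + 77/12 = 77/12 + (-326*h + h*t)/h)
C(142, 700) + 1430387 = (-3835/12 + 700) + 1430387 = 4565/12 + 1430387 = 17169209/12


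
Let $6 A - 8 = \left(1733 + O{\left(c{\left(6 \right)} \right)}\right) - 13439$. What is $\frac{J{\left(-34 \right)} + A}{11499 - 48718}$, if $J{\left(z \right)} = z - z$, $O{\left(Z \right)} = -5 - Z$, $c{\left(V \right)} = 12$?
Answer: $\frac{3905}{74438} \approx 0.05246$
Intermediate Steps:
$A = - \frac{3905}{2}$ ($A = \frac{4}{3} + \frac{\left(1733 - 17\right) - 13439}{6} = \frac{4}{3} + \frac{1716 - 13439}{6} = \frac{4}{3} + \frac{1}{6} \left(-11723\right) = \frac{4}{3} - \frac{11723}{6} = - \frac{3905}{2} \approx -1952.5$)
$J{\left(z \right)} = 0$
$\frac{J{\left(-34 \right)} + A}{11499 - 48718} = \frac{0 - \frac{3905}{2}}{11499 - 48718} = - \frac{3905}{2 \left(-37219\right)} = \left(- \frac{3905}{2}\right) \left(- \frac{1}{37219}\right) = \frac{3905}{74438}$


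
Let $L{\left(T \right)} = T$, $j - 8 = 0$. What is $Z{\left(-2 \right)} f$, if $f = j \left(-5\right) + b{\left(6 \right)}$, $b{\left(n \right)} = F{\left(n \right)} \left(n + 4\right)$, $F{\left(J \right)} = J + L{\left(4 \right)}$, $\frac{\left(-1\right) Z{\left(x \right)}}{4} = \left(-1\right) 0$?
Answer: $0$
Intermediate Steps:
$j = 8$ ($j = 8 + 0 = 8$)
$Z{\left(x \right)} = 0$ ($Z{\left(x \right)} = - 4 \left(\left(-1\right) 0\right) = \left(-4\right) 0 = 0$)
$F{\left(J \right)} = 4 + J$ ($F{\left(J \right)} = J + 4 = 4 + J$)
$b{\left(n \right)} = \left(4 + n\right)^{2}$ ($b{\left(n \right)} = \left(4 + n\right) \left(n + 4\right) = \left(4 + n\right) \left(4 + n\right) = \left(4 + n\right)^{2}$)
$f = 60$ ($f = 8 \left(-5\right) + \left(4 + 6\right)^{2} = -40 + 10^{2} = -40 + 100 = 60$)
$Z{\left(-2 \right)} f = 0 \cdot 60 = 0$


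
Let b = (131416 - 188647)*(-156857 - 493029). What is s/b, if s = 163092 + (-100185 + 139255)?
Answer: 101081/18596812833 ≈ 5.4354e-6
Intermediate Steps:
s = 202162 (s = 163092 + 39070 = 202162)
b = 37193625666 (b = -57231*(-649886) = 37193625666)
s/b = 202162/37193625666 = 202162*(1/37193625666) = 101081/18596812833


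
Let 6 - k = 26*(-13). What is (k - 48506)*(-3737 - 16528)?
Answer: 976002930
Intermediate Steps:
k = 344 (k = 6 - 26*(-13) = 6 - 1*(-338) = 6 + 338 = 344)
(k - 48506)*(-3737 - 16528) = (344 - 48506)*(-3737 - 16528) = -48162*(-20265) = 976002930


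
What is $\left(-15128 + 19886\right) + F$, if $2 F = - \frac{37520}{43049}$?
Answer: $\frac{204808382}{43049} \approx 4757.6$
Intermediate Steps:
$F = - \frac{18760}{43049}$ ($F = \frac{\left(-37520\right) \frac{1}{43049}}{2} = \frac{1}{2} \left(- \frac{37520}{43049}\right) = - \frac{18760}{43049} \approx -0.43578$)
$\left(-15128 + 19886\right) + F = \left(-15128 + 19886\right) - \frac{18760}{43049} = 4758 - \frac{18760}{43049} = \frac{204808382}{43049}$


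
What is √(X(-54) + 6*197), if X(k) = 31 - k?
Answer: √1267 ≈ 35.595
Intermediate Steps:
√(X(-54) + 6*197) = √((31 - 1*(-54)) + 6*197) = √((31 + 54) + 1182) = √(85 + 1182) = √1267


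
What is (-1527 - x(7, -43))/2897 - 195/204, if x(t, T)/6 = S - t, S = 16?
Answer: -295813/196996 ≈ -1.5016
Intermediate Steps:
x(t, T) = 96 - 6*t (x(t, T) = 6*(16 - t) = 96 - 6*t)
(-1527 - x(7, -43))/2897 - 195/204 = (-1527 - (96 - 6*7))/2897 - 195/204 = (-1527 - (96 - 42))*(1/2897) - 195*1/204 = (-1527 - 1*54)*(1/2897) - 65/68 = (-1527 - 54)*(1/2897) - 65/68 = -1581*1/2897 - 65/68 = -1581/2897 - 65/68 = -295813/196996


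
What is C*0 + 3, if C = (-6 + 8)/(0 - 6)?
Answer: 3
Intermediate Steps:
C = -1/3 (C = 2/(-6) = 2*(-1/6) = -1/3 ≈ -0.33333)
C*0 + 3 = -1/3*0 + 3 = 0 + 3 = 3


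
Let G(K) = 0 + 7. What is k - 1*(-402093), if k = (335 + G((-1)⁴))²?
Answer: 519057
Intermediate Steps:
G(K) = 7
k = 116964 (k = (335 + 7)² = 342² = 116964)
k - 1*(-402093) = 116964 - 1*(-402093) = 116964 + 402093 = 519057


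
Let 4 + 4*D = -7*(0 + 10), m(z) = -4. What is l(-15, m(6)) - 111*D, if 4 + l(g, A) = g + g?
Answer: 4039/2 ≈ 2019.5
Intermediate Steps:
D = -37/2 (D = -1 + (-7*(0 + 10))/4 = -1 + (-7*10)/4 = -1 + (1/4)*(-70) = -1 - 35/2 = -37/2 ≈ -18.500)
l(g, A) = -4 + 2*g (l(g, A) = -4 + (g + g) = -4 + 2*g)
l(-15, m(6)) - 111*D = (-4 + 2*(-15)) - 111*(-37/2) = (-4 - 30) + 4107/2 = -34 + 4107/2 = 4039/2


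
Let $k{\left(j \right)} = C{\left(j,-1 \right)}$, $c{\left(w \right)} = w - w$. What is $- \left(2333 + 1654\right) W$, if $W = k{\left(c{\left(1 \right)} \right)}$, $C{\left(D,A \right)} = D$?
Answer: $0$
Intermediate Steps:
$c{\left(w \right)} = 0$
$k{\left(j \right)} = j$
$W = 0$
$- \left(2333 + 1654\right) W = - \left(2333 + 1654\right) 0 = - 3987 \cdot 0 = \left(-1\right) 0 = 0$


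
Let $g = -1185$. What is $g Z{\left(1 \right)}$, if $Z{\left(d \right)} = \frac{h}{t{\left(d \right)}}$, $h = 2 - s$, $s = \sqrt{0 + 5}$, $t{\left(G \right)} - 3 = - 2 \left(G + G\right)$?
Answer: $2370 - 1185 \sqrt{5} \approx -279.74$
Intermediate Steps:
$t{\left(G \right)} = 3 - 4 G$ ($t{\left(G \right)} = 3 - 2 \left(G + G\right) = 3 - 2 \cdot 2 G = 3 - 4 G$)
$s = \sqrt{5} \approx 2.2361$
$h = 2 - \sqrt{5} \approx -0.23607$
$Z{\left(d \right)} = \frac{2 - \sqrt{5}}{3 - 4 d}$
$g Z{\left(1 \right)} = - 1185 \frac{-2 + \sqrt{5}}{-3 + 4 \cdot 1} = - 1185 \frac{-2 + \sqrt{5}}{-3 + 4} = - 1185 \frac{-2 + \sqrt{5}}{1} = - 1185 \cdot 1 \left(-2 + \sqrt{5}\right) = - 1185 \left(-2 + \sqrt{5}\right) = 2370 - 1185 \sqrt{5}$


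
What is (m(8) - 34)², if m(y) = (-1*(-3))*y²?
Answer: 24964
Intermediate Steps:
m(y) = 3*y²
(m(8) - 34)² = (3*8² - 34)² = (3*64 - 34)² = (192 - 34)² = 158² = 24964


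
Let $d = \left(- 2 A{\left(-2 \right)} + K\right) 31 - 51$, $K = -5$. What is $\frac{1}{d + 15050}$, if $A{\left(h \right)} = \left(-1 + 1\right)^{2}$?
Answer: $\frac{1}{14844} \approx 6.7367 \cdot 10^{-5}$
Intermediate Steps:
$A{\left(h \right)} = 0$ ($A{\left(h \right)} = 0^{2} = 0$)
$d = -206$ ($d = \left(\left(-2\right) 0 - 5\right) 31 - 51 = \left(0 - 5\right) 31 - 51 = \left(-5\right) 31 - 51 = -155 - 51 = -206$)
$\frac{1}{d + 15050} = \frac{1}{-206 + 15050} = \frac{1}{14844}$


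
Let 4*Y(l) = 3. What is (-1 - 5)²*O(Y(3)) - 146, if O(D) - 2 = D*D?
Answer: -215/4 ≈ -53.750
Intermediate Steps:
Y(l) = ¾ (Y(l) = (¼)*3 = ¾)
O(D) = 2 + D² (O(D) = 2 + D*D = 2 + D²)
(-1 - 5)²*O(Y(3)) - 146 = (-1 - 5)²*(2 + (¾)²) - 146 = (-6)²*(2 + 9/16) - 146 = 36*(41/16) - 146 = 369/4 - 146 = -215/4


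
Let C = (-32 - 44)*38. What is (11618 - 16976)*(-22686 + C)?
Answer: 137025492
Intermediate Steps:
C = -2888 (C = -76*38 = -2888)
(11618 - 16976)*(-22686 + C) = (11618 - 16976)*(-22686 - 2888) = -5358*(-25574) = 137025492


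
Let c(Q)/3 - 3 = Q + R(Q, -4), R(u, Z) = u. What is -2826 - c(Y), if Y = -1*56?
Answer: -2499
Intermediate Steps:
Y = -56
c(Q) = 9 + 6*Q (c(Q) = 9 + 3*(Q + Q) = 9 + 3*(2*Q) = 9 + 6*Q)
-2826 - c(Y) = -2826 - (9 + 6*(-56)) = -2826 - (9 - 336) = -2826 - 1*(-327) = -2826 + 327 = -2499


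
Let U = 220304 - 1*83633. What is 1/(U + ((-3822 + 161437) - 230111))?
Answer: 1/64175 ≈ 1.5582e-5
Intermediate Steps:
U = 136671 (U = 220304 - 83633 = 136671)
1/(U + ((-3822 + 161437) - 230111)) = 1/(136671 + ((-3822 + 161437) - 230111)) = 1/(136671 + (157615 - 230111)) = 1/(136671 - 72496) = 1/64175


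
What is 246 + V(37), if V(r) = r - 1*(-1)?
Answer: 284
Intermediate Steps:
V(r) = 1 + r (V(r) = r + 1 = 1 + r)
246 + V(37) = 246 + (1 + 37) = 246 + 38 = 284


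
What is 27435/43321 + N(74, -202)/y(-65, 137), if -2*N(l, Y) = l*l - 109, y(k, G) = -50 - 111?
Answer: 241337877/13949362 ≈ 17.301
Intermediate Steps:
y(k, G) = -161
N(l, Y) = 109/2 - l²/2 (N(l, Y) = -(l*l - 109)/2 = -(l² - 109)/2 = -(-109 + l²)/2 = 109/2 - l²/2)
27435/43321 + N(74, -202)/y(-65, 137) = 27435/43321 + (109/2 - ½*74²)/(-161) = 27435*(1/43321) + (109/2 - ½*5476)*(-1/161) = 27435/43321 + (109/2 - 2738)*(-1/161) = 27435/43321 - 5367/2*(-1/161) = 27435/43321 + 5367/322 = 241337877/13949362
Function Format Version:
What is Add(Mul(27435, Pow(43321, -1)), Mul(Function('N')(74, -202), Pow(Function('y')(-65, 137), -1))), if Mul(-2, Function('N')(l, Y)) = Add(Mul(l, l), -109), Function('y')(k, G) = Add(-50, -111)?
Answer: Rational(241337877, 13949362) ≈ 17.301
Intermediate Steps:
Function('y')(k, G) = -161
Function('N')(l, Y) = Add(Rational(109, 2), Mul(Rational(-1, 2), Pow(l, 2))) (Function('N')(l, Y) = Mul(Rational(-1, 2), Add(Mul(l, l), -109)) = Mul(Rational(-1, 2), Add(Pow(l, 2), -109)) = Mul(Rational(-1, 2), Add(-109, Pow(l, 2))) = Add(Rational(109, 2), Mul(Rational(-1, 2), Pow(l, 2))))
Add(Mul(27435, Pow(43321, -1)), Mul(Function('N')(74, -202), Pow(Function('y')(-65, 137), -1))) = Add(Mul(27435, Pow(43321, -1)), Mul(Add(Rational(109, 2), Mul(Rational(-1, 2), Pow(74, 2))), Pow(-161, -1))) = Add(Mul(27435, Rational(1, 43321)), Mul(Add(Rational(109, 2), Mul(Rational(-1, 2), 5476)), Rational(-1, 161))) = Add(Rational(27435, 43321), Mul(Add(Rational(109, 2), -2738), Rational(-1, 161))) = Add(Rational(27435, 43321), Mul(Rational(-5367, 2), Rational(-1, 161))) = Add(Rational(27435, 43321), Rational(5367, 322)) = Rational(241337877, 13949362)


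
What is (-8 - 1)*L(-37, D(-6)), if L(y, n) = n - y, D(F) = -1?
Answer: -324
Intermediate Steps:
(-8 - 1)*L(-37, D(-6)) = (-8 - 1)*(-1 - 1*(-37)) = -9*(-1 + 37) = -9*36 = -324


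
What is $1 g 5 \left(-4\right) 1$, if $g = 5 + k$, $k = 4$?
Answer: $-180$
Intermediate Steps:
$g = 9$ ($g = 5 + 4 = 9$)
$1 g 5 \left(-4\right) 1 = 1 \cdot 9 \cdot 5 \left(-4\right) 1 = 9 \left(\left(-20\right) 1\right) = 9 \left(-20\right) = -180$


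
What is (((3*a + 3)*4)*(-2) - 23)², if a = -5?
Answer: 5329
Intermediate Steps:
(((3*a + 3)*4)*(-2) - 23)² = (((3*(-5) + 3)*4)*(-2) - 23)² = (((-15 + 3)*4)*(-2) - 23)² = (-12*4*(-2) - 23)² = (-48*(-2) - 23)² = (96 - 23)² = 73² = 5329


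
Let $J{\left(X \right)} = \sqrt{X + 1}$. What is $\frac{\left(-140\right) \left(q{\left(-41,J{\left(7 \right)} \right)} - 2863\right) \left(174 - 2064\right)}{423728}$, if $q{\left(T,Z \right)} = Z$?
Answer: $- \frac{94693725}{52966} + \frac{33075 \sqrt{2}}{26483} \approx -1786.1$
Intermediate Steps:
$J{\left(X \right)} = \sqrt{1 + X}$
$\frac{\left(-140\right) \left(q{\left(-41,J{\left(7 \right)} \right)} - 2863\right) \left(174 - 2064\right)}{423728} = \frac{\left(-140\right) \left(\sqrt{1 + 7} - 2863\right) \left(174 - 2064\right)}{423728} = - 140 \left(\sqrt{8} - 2863\right) \left(-1890\right) \frac{1}{423728} = - 140 \left(2 \sqrt{2} - 2863\right) \left(-1890\right) \frac{1}{423728} = - 140 \left(-2863 + 2 \sqrt{2}\right) \left(-1890\right) \frac{1}{423728} = - 140 \left(5411070 - 3780 \sqrt{2}\right) \frac{1}{423728} = \left(-757549800 + 529200 \sqrt{2}\right) \frac{1}{423728} = - \frac{94693725}{52966} + \frac{33075 \sqrt{2}}{26483}$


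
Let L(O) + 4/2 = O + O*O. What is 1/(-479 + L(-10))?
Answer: -1/391 ≈ -0.0025575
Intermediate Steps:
L(O) = -2 + O + O² (L(O) = -2 + (O + O*O) = -2 + (O + O²) = -2 + O + O²)
1/(-479 + L(-10)) = 1/(-479 + (-2 - 10 + (-10)²)) = 1/(-479 + (-2 - 10 + 100)) = 1/(-479 + 88) = 1/(-391) = -1/391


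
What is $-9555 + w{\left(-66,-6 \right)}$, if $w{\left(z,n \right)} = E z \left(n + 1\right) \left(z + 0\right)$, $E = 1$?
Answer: $-31335$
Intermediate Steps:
$w{\left(z,n \right)} = z^{2} \left(1 + n\right)$ ($w{\left(z,n \right)} = 1 z \left(n + 1\right) \left(z + 0\right) = z \left(1 + n\right) z = z z \left(1 + n\right) = z^{2} \left(1 + n\right)$)
$-9555 + w{\left(-66,-6 \right)} = -9555 + \left(-66\right)^{2} \left(1 - 6\right) = -9555 + 4356 \left(-5\right) = -9555 - 21780 = -31335$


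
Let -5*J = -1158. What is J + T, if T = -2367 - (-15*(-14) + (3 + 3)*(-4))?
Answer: -11607/5 ≈ -2321.4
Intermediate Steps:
J = 1158/5 (J = -⅕*(-1158) = 1158/5 ≈ 231.60)
T = -2553 (T = -2367 - (210 + 6*(-4)) = -2367 - (210 - 24) = -2367 - 1*186 = -2367 - 186 = -2553)
J + T = 1158/5 - 2553 = -11607/5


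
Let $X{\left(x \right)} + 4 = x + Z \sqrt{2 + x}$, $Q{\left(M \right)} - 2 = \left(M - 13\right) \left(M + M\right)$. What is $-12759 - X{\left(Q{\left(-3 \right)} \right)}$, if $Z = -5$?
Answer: $-12803$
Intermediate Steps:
$Q{\left(M \right)} = 2 + 2 M \left(-13 + M\right)$ ($Q{\left(M \right)} = 2 + \left(M - 13\right) \left(M + M\right) = 2 + \left(-13 + M\right) 2 M = 2 + 2 M \left(-13 + M\right)$)
$X{\left(x \right)} = -4 + x - 5 \sqrt{2 + x}$ ($X{\left(x \right)} = -4 + \left(x - 5 \sqrt{2 + x}\right) = -4 + x - 5 \sqrt{2 + x}$)
$-12759 - X{\left(Q{\left(-3 \right)} \right)} = -12759 - \left(-4 + \left(2 - -78 + 2 \left(-3\right)^{2}\right) - 5 \sqrt{2 + \left(2 - -78 + 2 \left(-3\right)^{2}\right)}\right) = -12759 - \left(-4 + \left(2 + 78 + 2 \cdot 9\right) - 5 \sqrt{2 + \left(2 + 78 + 2 \cdot 9\right)}\right) = -12759 - \left(-4 + \left(2 + 78 + 18\right) - 5 \sqrt{2 + \left(2 + 78 + 18\right)}\right) = -12759 - \left(-4 + 98 - 5 \sqrt{2 + 98}\right) = -12759 - \left(-4 + 98 - 5 \sqrt{100}\right) = -12759 - \left(-4 + 98 - 50\right) = -12759 - 44 = -12803$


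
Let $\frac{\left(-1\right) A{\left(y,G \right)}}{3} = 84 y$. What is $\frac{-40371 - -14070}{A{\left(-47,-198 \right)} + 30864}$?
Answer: $- \frac{8767}{14236} \approx -0.61583$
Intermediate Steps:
$A{\left(y,G \right)} = - 252 y$ ($A{\left(y,G \right)} = - 3 \cdot 84 y = - 252 y$)
$\frac{-40371 - -14070}{A{\left(-47,-198 \right)} + 30864} = \frac{-40371 - -14070}{\left(-252\right) \left(-47\right) + 30864} = \frac{-40371 + 14070}{11844 + 30864} = - \frac{26301}{42708} = \left(-26301\right) \frac{1}{42708} = - \frac{8767}{14236}$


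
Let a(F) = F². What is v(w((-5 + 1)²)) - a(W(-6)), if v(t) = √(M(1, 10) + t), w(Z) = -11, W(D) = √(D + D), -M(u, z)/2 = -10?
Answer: 15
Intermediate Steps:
M(u, z) = 20 (M(u, z) = -2*(-10) = 20)
W(D) = √2*√D (W(D) = √(2*D) = √2*√D)
v(t) = √(20 + t)
v(w((-5 + 1)²)) - a(W(-6)) = √(20 - 11) - (√2*√(-6))² = √9 - (√2*(I*√6))² = 3 - (2*I*√3)² = 3 - 1*(-12) = 3 + 12 = 15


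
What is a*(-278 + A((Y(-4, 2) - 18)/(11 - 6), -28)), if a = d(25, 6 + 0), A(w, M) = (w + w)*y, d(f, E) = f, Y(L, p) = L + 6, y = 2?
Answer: -7270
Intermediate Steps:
Y(L, p) = 6 + L
A(w, M) = 4*w (A(w, M) = (w + w)*2 = (2*w)*2 = 4*w)
a = 25
a*(-278 + A((Y(-4, 2) - 18)/(11 - 6), -28)) = 25*(-278 + 4*(((6 - 4) - 18)/(11 - 6))) = 25*(-278 + 4*((2 - 18)/5)) = 25*(-278 + 4*(-16*⅕)) = 25*(-278 + 4*(-16/5)) = 25*(-278 - 64/5) = 25*(-1454/5) = -7270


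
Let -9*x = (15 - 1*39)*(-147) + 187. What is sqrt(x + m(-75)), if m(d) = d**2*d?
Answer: I*sqrt(3800590)/3 ≈ 649.84*I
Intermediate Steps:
m(d) = d**3
x = -3715/9 (x = -((15 - 1*39)*(-147) + 187)/9 = -((15 - 39)*(-147) + 187)/9 = -(-24*(-147) + 187)/9 = -(3528 + 187)/9 = -1/9*3715 = -3715/9 ≈ -412.78)
sqrt(x + m(-75)) = sqrt(-3715/9 + (-75)**3) = sqrt(-3715/9 - 421875) = sqrt(-3800590/9) = I*sqrt(3800590)/3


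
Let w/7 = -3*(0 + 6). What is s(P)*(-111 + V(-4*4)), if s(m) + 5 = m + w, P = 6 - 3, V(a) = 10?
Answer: 12928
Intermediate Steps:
w = -126 (w = 7*(-3*(0 + 6)) = 7*(-3*6) = 7*(-18) = -126)
P = 3
s(m) = -131 + m (s(m) = -5 + (m - 126) = -5 + (-126 + m) = -131 + m)
s(P)*(-111 + V(-4*4)) = (-131 + 3)*(-111 + 10) = -128*(-101) = 12928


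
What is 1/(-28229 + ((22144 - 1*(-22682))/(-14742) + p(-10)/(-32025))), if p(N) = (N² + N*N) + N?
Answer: -749385/21156672266 ≈ -3.5421e-5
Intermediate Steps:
p(N) = N + 2*N² (p(N) = (N² + N²) + N = 2*N² + N = N + 2*N²)
1/(-28229 + ((22144 - 1*(-22682))/(-14742) + p(-10)/(-32025))) = 1/(-28229 + ((22144 - 1*(-22682))/(-14742) - 10*(1 + 2*(-10))/(-32025))) = 1/(-28229 + ((22144 + 22682)*(-1/14742) - 10*(1 - 20)*(-1/32025))) = 1/(-28229 + (44826*(-1/14742) - 10*(-19)*(-1/32025))) = 1/(-28229 + (-7471/2457 + 190*(-1/32025))) = 1/(-28229 + (-7471/2457 - 38/6405)) = 1/(-28229 - 2283101/749385) = 1/(-21156672266/749385) = -749385/21156672266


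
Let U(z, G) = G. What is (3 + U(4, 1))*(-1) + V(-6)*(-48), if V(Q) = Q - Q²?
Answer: 2012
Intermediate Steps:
(3 + U(4, 1))*(-1) + V(-6)*(-48) = (3 + 1)*(-1) - 6*(1 - 1*(-6))*(-48) = 4*(-1) - 6*(1 + 6)*(-48) = -4 - 6*7*(-48) = -4 - 42*(-48) = -4 + 2016 = 2012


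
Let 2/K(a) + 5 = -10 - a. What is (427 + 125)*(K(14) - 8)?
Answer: -129168/29 ≈ -4454.1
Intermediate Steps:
K(a) = 2/(-15 - a) (K(a) = 2/(-5 + (-10 - a)) = 2/(-15 - a))
(427 + 125)*(K(14) - 8) = (427 + 125)*(-2/(15 + 14) - 8) = 552*(-2/29 - 8) = 552*(-234/29) = -129168/29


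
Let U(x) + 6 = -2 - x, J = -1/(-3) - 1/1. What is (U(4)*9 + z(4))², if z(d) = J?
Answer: 106276/9 ≈ 11808.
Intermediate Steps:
J = -⅔ (J = -1*(-⅓) - 1*1 = ⅓ - 1 = -⅔ ≈ -0.66667)
z(d) = -⅔
U(x) = -8 - x (U(x) = -6 + (-2 - x) = -8 - x)
(U(4)*9 + z(4))² = ((-8 - 1*4)*9 - ⅔)² = ((-8 - 4)*9 - ⅔)² = (-12*9 - ⅔)² = (-108 - ⅔)² = (-326/3)² = 106276/9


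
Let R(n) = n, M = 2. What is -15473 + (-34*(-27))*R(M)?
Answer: -13637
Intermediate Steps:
-15473 + (-34*(-27))*R(M) = -15473 - 34*(-27)*2 = -15473 + 918*2 = -15473 + 1836 = -13637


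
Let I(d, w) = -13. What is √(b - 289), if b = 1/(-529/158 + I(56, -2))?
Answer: I*√214287115/861 ≈ 17.002*I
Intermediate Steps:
b = -158/2583 (b = 1/(-529/158 - 13) = 1/(-2583/158) = -158/2583 ≈ -0.061169)
√(b - 289) = √(-158/2583 - 289) = √(-746645/2583) = I*√214287115/861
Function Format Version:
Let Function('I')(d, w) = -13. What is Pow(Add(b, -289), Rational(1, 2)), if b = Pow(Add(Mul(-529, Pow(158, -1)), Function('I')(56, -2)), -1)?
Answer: Mul(Rational(1, 861), I, Pow(214287115, Rational(1, 2))) ≈ Mul(17.002, I)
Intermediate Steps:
b = Rational(-158, 2583) (b = Pow(Add(Mul(-529, Pow(158, -1)), -13), -1) = Pow(Add(Mul(-529, Rational(1, 158)), -13), -1) = Pow(Add(Rational(-529, 158), -13), -1) = Pow(Rational(-2583, 158), -1) = Rational(-158, 2583) ≈ -0.061169)
Pow(Add(b, -289), Rational(1, 2)) = Pow(Add(Rational(-158, 2583), -289), Rational(1, 2)) = Pow(Rational(-746645, 2583), Rational(1, 2)) = Mul(Rational(1, 861), I, Pow(214287115, Rational(1, 2)))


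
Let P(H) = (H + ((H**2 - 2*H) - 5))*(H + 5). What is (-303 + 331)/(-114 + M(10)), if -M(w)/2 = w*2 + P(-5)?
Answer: -2/11 ≈ -0.18182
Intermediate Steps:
P(H) = (5 + H)*(-5 + H**2 - H) (P(H) = (H + (-5 + H**2 - 2*H))*(5 + H) = (-5 + H**2 - H)*(5 + H) = (5 + H)*(-5 + H**2 - H))
M(w) = -4*w (M(w) = -2*(w*2 + (-25 + (-5)**3 - 10*(-5) + 4*(-5)**2)) = -2*(2*w + (-25 - 125 + 50 + 4*25)) = -2*(2*w + (-25 - 125 + 50 + 100)) = -2*(2*w + 0) = -4*w)
(-303 + 331)/(-114 + M(10)) = (-303 + 331)/(-114 - 4*10) = 28/(-114 - 40) = 28/(-154) = 28*(-1/154) = -2/11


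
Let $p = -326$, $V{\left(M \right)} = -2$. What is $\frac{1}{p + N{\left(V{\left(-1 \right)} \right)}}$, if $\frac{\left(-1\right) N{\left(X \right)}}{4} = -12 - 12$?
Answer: $- \frac{1}{230} \approx -0.0043478$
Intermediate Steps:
$N{\left(X \right)} = 96$ ($N{\left(X \right)} = - 4 \left(-12 - 12\right) = \left(-4\right) \left(-24\right) = 96$)
$\frac{1}{p + N{\left(V{\left(-1 \right)} \right)}} = \frac{1}{-326 + 96} = \frac{1}{-230} = - \frac{1}{230}$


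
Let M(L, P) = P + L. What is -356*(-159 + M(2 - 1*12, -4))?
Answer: 61588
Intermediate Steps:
M(L, P) = L + P
-356*(-159 + M(2 - 1*12, -4)) = -356*(-159 + ((2 - 1*12) - 4)) = -356*(-159 + ((2 - 12) - 4)) = -356*(-159 + (-10 - 4)) = -356*(-159 - 14) = -356*(-173) = 61588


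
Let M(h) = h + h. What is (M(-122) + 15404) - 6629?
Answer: 8531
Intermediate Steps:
M(h) = 2*h
(M(-122) + 15404) - 6629 = (2*(-122) + 15404) - 6629 = (-244 + 15404) - 6629 = 15160 - 6629 = 8531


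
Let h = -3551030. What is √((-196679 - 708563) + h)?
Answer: 4*I*√278517 ≈ 2111.0*I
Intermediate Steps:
√((-196679 - 708563) + h) = √((-196679 - 708563) - 3551030) = √(-905242 - 3551030) = √(-4456272) = 4*I*√278517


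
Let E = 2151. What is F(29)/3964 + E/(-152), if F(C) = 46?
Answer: -2129893/150632 ≈ -14.140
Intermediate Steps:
F(29)/3964 + E/(-152) = 46/3964 + 2151/(-152) = 46*(1/3964) + 2151*(-1/152) = 23/1982 - 2151/152 = -2129893/150632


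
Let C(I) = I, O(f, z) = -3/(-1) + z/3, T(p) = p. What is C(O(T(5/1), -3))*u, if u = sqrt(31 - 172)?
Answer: 2*I*sqrt(141) ≈ 23.749*I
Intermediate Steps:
O(f, z) = 3 + z/3 (O(f, z) = -3*(-1) + z*(1/3) = 3 + z/3)
u = I*sqrt(141) (u = sqrt(-141) = I*sqrt(141) ≈ 11.874*I)
C(O(T(5/1), -3))*u = (3 + (1/3)*(-3))*(I*sqrt(141)) = (3 - 1)*(I*sqrt(141)) = 2*(I*sqrt(141)) = 2*I*sqrt(141)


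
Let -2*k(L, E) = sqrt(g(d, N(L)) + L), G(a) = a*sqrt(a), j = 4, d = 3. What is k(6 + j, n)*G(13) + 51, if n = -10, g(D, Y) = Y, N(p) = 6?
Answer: 51 - 26*sqrt(13) ≈ -42.744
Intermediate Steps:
G(a) = a**(3/2)
k(L, E) = -sqrt(6 + L)/2
k(6 + j, n)*G(13) + 51 = (-sqrt(6 + (6 + 4))/2)*13**(3/2) + 51 = (-sqrt(6 + 10)/2)*(13*sqrt(13)) + 51 = (-sqrt(16)/2)*(13*sqrt(13)) + 51 = (-1/2*4)*(13*sqrt(13)) + 51 = -26*sqrt(13) + 51 = 51 - 26*sqrt(13)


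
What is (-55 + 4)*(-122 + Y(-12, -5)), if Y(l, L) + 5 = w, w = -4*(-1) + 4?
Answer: 6069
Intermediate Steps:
w = 8 (w = 4 + 4 = 8)
Y(l, L) = 3 (Y(l, L) = -5 + 8 = 3)
(-55 + 4)*(-122 + Y(-12, -5)) = (-55 + 4)*(-122 + 3) = -51*(-119) = 6069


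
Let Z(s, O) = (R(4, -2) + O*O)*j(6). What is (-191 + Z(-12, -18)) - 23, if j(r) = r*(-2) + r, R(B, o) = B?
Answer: -2182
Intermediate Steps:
j(r) = -r (j(r) = -2*r + r = -r)
Z(s, O) = -24 - 6*O² (Z(s, O) = (4 + O*O)*(-1*6) = (4 + O²)*(-6) = -24 - 6*O²)
(-191 + Z(-12, -18)) - 23 = (-191 + (-24 - 6*(-18)²)) - 23 = (-191 + (-24 - 6*324)) - 23 = (-191 + (-24 - 1944)) - 23 = (-191 - 1968) - 23 = -2159 - 23 = -2182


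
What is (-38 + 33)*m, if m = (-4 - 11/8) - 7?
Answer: 495/8 ≈ 61.875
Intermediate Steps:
m = -99/8 (m = (-4 - 11*⅛) - 7 = (-4 - 11/8) - 7 = -43/8 - 7 = -99/8 ≈ -12.375)
(-38 + 33)*m = (-38 + 33)*(-99/8) = -5*(-99/8) = 495/8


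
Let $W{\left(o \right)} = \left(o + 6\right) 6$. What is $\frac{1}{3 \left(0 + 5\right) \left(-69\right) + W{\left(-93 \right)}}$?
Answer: $- \frac{1}{1557} \approx -0.00064226$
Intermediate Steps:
$W{\left(o \right)} = 36 + 6 o$ ($W{\left(o \right)} = \left(6 + o\right) 6 = 36 + 6 o$)
$\frac{1}{3 \left(0 + 5\right) \left(-69\right) + W{\left(-93 \right)}} = \frac{1}{3 \left(0 + 5\right) \left(-69\right) + \left(36 + 6 \left(-93\right)\right)} = \frac{1}{3 \cdot 5 \left(-69\right) + \left(36 - 558\right)} = \frac{1}{15 \left(-69\right) - 522} = \frac{1}{-1035 - 522} = \frac{1}{-1557} = - \frac{1}{1557}$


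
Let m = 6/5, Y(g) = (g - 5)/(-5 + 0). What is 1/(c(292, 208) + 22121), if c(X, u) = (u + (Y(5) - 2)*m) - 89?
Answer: 5/111188 ≈ 4.4969e-5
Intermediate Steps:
Y(g) = 1 - g/5 (Y(g) = (-5 + g)/(-5) = (-5 + g)*(-⅕) = 1 - g/5)
m = 6/5 (m = 6*(⅕) = 6/5 ≈ 1.2000)
c(X, u) = -457/5 + u (c(X, u) = (u + ((1 - ⅕*5) - 2)*(6/5)) - 89 = (u + ((1 - 1) - 2)*(6/5)) - 89 = (u + (0 - 2)*(6/5)) - 89 = (u - 2*6/5) - 89 = (u - 12/5) - 89 = (-12/5 + u) - 89 = -457/5 + u)
1/(c(292, 208) + 22121) = 1/((-457/5 + 208) + 22121) = 1/(583/5 + 22121) = 1/(111188/5) = 5/111188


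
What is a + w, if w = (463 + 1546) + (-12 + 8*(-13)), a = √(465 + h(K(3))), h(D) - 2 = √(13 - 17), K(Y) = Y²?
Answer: 1893 + √(467 + 2*I) ≈ 1914.6 + 0.046274*I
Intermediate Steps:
h(D) = 2 + 2*I (h(D) = 2 + √(13 - 17) = 2 + √(-4) = 2 + 2*I)
a = √(467 + 2*I) (a = √(465 + (2 + 2*I)) = √(467 + 2*I) ≈ 21.61 + 0.04627*I)
w = 1893 (w = 2009 + (-12 - 104) = 2009 - 116 = 1893)
a + w = √(467 + 2*I) + 1893 = 1893 + √(467 + 2*I)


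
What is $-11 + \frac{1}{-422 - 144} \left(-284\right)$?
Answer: $- \frac{2971}{283} \approx -10.498$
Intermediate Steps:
$-11 + \frac{1}{-422 - 144} \left(-284\right) = -11 + \frac{1}{-566} \left(-284\right) = -11 - - \frac{142}{283} = -11 + \frac{142}{283} = - \frac{2971}{283}$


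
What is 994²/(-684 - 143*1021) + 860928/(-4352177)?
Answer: -4426394499908/638407787599 ≈ -6.9335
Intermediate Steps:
994²/(-684 - 143*1021) + 860928/(-4352177) = 988036/(-684 - 146003) + 860928*(-1/4352177) = 988036/(-146687) - 860928/4352177 = 988036*(-1/146687) - 860928/4352177 = -988036/146687 - 860928/4352177 = -4426394499908/638407787599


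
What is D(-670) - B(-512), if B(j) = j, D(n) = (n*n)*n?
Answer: -300762488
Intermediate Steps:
D(n) = n**3 (D(n) = n**2*n = n**3)
D(-670) - B(-512) = (-670)**3 - 1*(-512) = -300763000 + 512 = -300762488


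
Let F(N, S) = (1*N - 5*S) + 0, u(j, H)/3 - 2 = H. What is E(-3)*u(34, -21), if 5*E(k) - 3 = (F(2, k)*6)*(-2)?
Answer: 11457/5 ≈ 2291.4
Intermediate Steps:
u(j, H) = 6 + 3*H
F(N, S) = N - 5*S (F(N, S) = (N - 5*S) + 0 = N - 5*S)
E(k) = -21/5 + 12*k (E(k) = ⅗ + (((2 - 5*k)*6)*(-2))/5 = ⅗ + ((12 - 30*k)*(-2))/5 = ⅗ + (-24 + 60*k)/5 = ⅗ + (-24/5 + 12*k) = -21/5 + 12*k)
E(-3)*u(34, -21) = (-21/5 + 12*(-3))*(6 + 3*(-21)) = (-21/5 - 36)*(6 - 63) = -201/5*(-57) = 11457/5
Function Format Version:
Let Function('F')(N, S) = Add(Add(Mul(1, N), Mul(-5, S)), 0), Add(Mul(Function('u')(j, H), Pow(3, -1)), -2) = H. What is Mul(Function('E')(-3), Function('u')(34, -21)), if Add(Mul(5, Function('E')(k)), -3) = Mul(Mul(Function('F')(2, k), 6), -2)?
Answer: Rational(11457, 5) ≈ 2291.4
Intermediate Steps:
Function('u')(j, H) = Add(6, Mul(3, H))
Function('F')(N, S) = Add(N, Mul(-5, S)) (Function('F')(N, S) = Add(Add(N, Mul(-5, S)), 0) = Add(N, Mul(-5, S)))
Function('E')(k) = Add(Rational(-21, 5), Mul(12, k)) (Function('E')(k) = Add(Rational(3, 5), Mul(Rational(1, 5), Mul(Mul(Add(2, Mul(-5, k)), 6), -2))) = Add(Rational(3, 5), Mul(Rational(1, 5), Mul(Add(12, Mul(-30, k)), -2))) = Add(Rational(3, 5), Mul(Rational(1, 5), Add(-24, Mul(60, k)))) = Add(Rational(3, 5), Add(Rational(-24, 5), Mul(12, k))) = Add(Rational(-21, 5), Mul(12, k)))
Mul(Function('E')(-3), Function('u')(34, -21)) = Mul(Add(Rational(-21, 5), Mul(12, -3)), Add(6, Mul(3, -21))) = Mul(Add(Rational(-21, 5), -36), Add(6, -63)) = Mul(Rational(-201, 5), -57) = Rational(11457, 5)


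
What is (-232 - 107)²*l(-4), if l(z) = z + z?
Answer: -919368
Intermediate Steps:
l(z) = 2*z
(-232 - 107)²*l(-4) = (-232 - 107)²*(2*(-4)) = (-339)²*(-8) = 114921*(-8) = -919368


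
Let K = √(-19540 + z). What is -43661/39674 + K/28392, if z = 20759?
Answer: -43661/39674 + √1219/28392 ≈ -1.0993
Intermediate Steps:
K = √1219 (K = √(-19540 + 20759) = √1219 ≈ 34.914)
-43661/39674 + K/28392 = -43661/39674 + √1219/28392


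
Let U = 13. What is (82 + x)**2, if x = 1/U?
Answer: 1138489/169 ≈ 6736.6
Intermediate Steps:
x = 1/13 ≈ 0.076923
(82 + x)**2 = (82 + 1/13)**2 = (1067/13)**2 = 1138489/169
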